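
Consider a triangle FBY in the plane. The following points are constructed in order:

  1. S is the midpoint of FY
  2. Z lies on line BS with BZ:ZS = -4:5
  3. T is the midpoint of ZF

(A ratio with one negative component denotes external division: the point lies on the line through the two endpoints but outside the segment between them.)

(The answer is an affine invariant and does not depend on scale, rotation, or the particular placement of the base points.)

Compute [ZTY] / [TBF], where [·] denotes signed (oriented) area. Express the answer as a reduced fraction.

[ZTY]:[TBF] = -5/2

Assign F = (0, 0), B = (1, 0), Y = (0, 1) — the answer is frame-independent, so this choice is without loss of generality.
1. S is the midpoint of FY ⇒ S = (0, 1/2)
2. Z lies on line BS with BZ:ZS = -4:5 ⇒ Z = (5, -2)
3. T is the midpoint of ZF ⇒ T = (5/2, -1)
2·[ZTY] = -5/2, 2·[TBF] = 1
[ZTY]:[TBF] = -5/2:1 = -5/2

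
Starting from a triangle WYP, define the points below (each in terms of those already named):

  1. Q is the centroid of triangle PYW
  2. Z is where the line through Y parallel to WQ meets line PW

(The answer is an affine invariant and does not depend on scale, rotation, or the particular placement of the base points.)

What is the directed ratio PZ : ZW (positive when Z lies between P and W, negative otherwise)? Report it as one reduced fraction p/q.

Set W = (0, 0), Y = (1, 0), P = (0, 1); any affine frame gives the same invariant.
1. Q is the centroid of triangle PYW ⇒ Q = (1/3, 1/3)
2. Z is where the line through Y parallel to WQ meets line PW ⇒ Z = (0, -1)
Z = P + t·(W−P) with t = 2, so PZ:ZW = t:(1−t) = 2:-1

PZ:ZW = -2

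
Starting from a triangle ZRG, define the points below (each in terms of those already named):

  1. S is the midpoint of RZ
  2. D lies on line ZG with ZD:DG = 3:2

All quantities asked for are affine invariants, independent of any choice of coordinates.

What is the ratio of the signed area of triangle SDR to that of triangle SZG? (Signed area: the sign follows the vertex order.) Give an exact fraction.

[SDR]:[SZG] = 3/5

Work in coordinates with Z = (0, 0), R = (1, 0), G = (0, 1).
1. S is the midpoint of RZ ⇒ S = (1/2, 0)
2. D lies on line ZG with ZD:DG = 3:2 ⇒ D = (0, 3/5)
2·[SDR] = -3/10, 2·[SZG] = -1/2
[SDR]:[SZG] = -3/10:-1/2 = 3/5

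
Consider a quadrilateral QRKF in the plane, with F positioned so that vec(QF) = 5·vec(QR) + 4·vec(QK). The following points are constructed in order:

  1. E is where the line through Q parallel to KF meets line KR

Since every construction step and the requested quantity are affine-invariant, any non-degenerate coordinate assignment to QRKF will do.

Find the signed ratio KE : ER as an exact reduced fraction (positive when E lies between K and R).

Assign Q = (0, 0), R = (1, 0), K = (0, 1), F = (5, 4) — the answer is frame-independent, so this choice is without loss of generality.
1. E is where the line through Q parallel to KF meets line KR ⇒ E = (5/8, 3/8)
E = K + t·(R−K) with t = 5/8, so KE:ER = t:(1−t) = 5/8:3/8

KE:ER = 5/3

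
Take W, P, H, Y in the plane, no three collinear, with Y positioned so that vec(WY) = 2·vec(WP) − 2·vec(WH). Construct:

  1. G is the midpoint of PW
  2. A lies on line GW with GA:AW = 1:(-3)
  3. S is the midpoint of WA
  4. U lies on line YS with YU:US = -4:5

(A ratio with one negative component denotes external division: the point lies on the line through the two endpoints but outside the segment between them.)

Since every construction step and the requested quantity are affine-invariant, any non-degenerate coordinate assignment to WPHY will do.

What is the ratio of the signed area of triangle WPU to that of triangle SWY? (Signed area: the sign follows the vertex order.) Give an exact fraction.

[WPU]:[SWY] = -40/3

Choose coordinates W = (0, 0), P = (1, 0), H = (0, 1), Y = (2, -2).
1. G is the midpoint of PW ⇒ G = (1/2, 0)
2. A lies on line GW with GA:AW = 1:(-3) ⇒ A = (3/4, 0)
3. S is the midpoint of WA ⇒ S = (3/8, 0)
4. U lies on line YS with YU:US = -4:5 ⇒ U = (17/2, -10)
2·[WPU] = -10, 2·[SWY] = 3/4
[WPU]:[SWY] = -10:3/4 = -40/3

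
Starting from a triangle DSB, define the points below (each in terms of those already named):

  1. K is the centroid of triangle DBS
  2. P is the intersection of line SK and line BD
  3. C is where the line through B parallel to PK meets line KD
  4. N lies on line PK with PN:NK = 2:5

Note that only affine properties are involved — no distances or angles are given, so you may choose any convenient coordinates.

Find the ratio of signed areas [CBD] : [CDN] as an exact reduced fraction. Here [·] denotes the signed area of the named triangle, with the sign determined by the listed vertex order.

Work in coordinates with D = (0, 0), S = (1, 0), B = (0, 1).
1. K is the centroid of triangle DBS ⇒ K = (1/3, 1/3)
2. P is the intersection of line SK and line BD ⇒ P = (0, 1/2)
3. C is where the line through B parallel to PK meets line KD ⇒ C = (2/3, 2/3)
4. N lies on line PK with PN:NK = 2:5 ⇒ N = (2/21, 19/42)
2·[CBD] = 2/3, 2·[CDN] = -5/21
[CBD]:[CDN] = 2/3:-5/21 = -14/5

[CBD]:[CDN] = -14/5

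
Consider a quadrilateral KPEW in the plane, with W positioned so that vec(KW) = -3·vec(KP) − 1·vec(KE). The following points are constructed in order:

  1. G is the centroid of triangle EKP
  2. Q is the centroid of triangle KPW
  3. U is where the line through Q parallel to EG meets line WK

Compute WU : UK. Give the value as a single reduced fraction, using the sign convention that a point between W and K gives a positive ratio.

Choose coordinates K = (0, 0), P = (1, 0), E = (0, 1), W = (-3, -1).
1. G is the centroid of triangle EKP ⇒ G = (1/3, 1/3)
2. Q is the centroid of triangle KPW ⇒ Q = (-2/3, -1/3)
3. U is where the line through Q parallel to EG meets line WK ⇒ U = (-5/7, -5/21)
U = W + t·(K−W) with t = 16/21, so WU:UK = t:(1−t) = 16/21:5/21

WU:UK = 16/5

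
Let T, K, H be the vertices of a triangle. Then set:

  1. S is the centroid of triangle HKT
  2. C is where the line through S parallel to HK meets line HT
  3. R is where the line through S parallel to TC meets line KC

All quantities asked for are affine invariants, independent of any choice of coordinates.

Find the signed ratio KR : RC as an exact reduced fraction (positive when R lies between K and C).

KR:RC = 2

Choose coordinates T = (0, 0), K = (1, 0), H = (0, 1).
1. S is the centroid of triangle HKT ⇒ S = (1/3, 1/3)
2. C is where the line through S parallel to HK meets line HT ⇒ C = (0, 2/3)
3. R is where the line through S parallel to TC meets line KC ⇒ R = (1/3, 4/9)
R = K + t·(C−K) with t = 2/3, so KR:RC = t:(1−t) = 2/3:1/3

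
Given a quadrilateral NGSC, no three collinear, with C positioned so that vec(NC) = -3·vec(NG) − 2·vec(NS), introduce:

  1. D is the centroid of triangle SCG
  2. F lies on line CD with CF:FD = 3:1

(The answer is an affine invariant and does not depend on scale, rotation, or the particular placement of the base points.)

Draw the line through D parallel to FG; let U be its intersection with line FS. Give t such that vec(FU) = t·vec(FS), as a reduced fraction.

t = 1/6

Assign N = (0, 0), G = (1, 0), S = (0, 1), C = (-3, -2) — the answer is frame-independent, so this choice is without loss of generality.
1. D is the centroid of triangle SCG ⇒ D = (-2/3, -1/3)
2. F lies on line CD with CF:FD = 3:1 ⇒ F = (-5/4, -3/4)
through D parallel to FG: direction (9/4, 3/4); meets FS at U = (-25/24, -11/24)
U = F + t·(S−F) with t = 1/6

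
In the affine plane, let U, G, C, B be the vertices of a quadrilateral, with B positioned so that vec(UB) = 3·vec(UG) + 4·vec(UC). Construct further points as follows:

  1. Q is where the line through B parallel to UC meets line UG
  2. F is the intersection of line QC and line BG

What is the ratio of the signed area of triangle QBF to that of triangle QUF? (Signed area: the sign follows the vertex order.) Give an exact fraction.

Work in coordinates with U = (0, 0), G = (1, 0), C = (0, 1), B = (3, 4).
1. Q is where the line through B parallel to UC meets line UG ⇒ Q = (3, 0)
2. F is the intersection of line QC and line BG ⇒ F = (9/7, 4/7)
2·[QBF] = 48/7, 2·[QUF] = -12/7
[QBF]:[QUF] = 48/7:-12/7 = -4

[QBF]:[QUF] = -4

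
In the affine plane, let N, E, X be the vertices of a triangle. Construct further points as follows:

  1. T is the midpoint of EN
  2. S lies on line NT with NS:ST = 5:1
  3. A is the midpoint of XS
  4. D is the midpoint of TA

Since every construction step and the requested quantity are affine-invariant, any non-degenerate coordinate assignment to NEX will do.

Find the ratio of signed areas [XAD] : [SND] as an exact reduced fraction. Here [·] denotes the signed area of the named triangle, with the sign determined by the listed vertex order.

[XAD]:[SND] = -1/5

Set N = (0, 0), E = (1, 0), X = (0, 1); any affine frame gives the same invariant.
1. T is the midpoint of EN ⇒ T = (1/2, 0)
2. S lies on line NT with NS:ST = 5:1 ⇒ S = (5/12, 0)
3. A is the midpoint of XS ⇒ A = (5/24, 1/2)
4. D is the midpoint of TA ⇒ D = (17/48, 1/4)
2·[XAD] = 1/48, 2·[SND] = -5/48
[XAD]:[SND] = 1/48:-5/48 = -1/5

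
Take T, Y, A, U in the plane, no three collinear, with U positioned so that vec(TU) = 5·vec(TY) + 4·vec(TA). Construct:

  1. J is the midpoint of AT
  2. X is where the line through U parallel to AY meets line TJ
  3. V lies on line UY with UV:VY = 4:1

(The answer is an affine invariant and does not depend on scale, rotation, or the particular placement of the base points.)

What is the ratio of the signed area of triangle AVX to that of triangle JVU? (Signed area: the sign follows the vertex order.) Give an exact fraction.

Choose coordinates T = (0, 0), Y = (1, 0), A = (0, 1), U = (5, 4).
1. J is the midpoint of AT ⇒ J = (0, 1/2)
2. X is where the line through U parallel to AY meets line TJ ⇒ X = (0, 9)
3. V lies on line UY with UV:VY = 4:1 ⇒ V = (9/5, 4/5)
2·[AVX] = 72/5, 2·[JVU] = 24/5
[AVX]:[JVU] = 72/5:24/5 = 3

[AVX]:[JVU] = 3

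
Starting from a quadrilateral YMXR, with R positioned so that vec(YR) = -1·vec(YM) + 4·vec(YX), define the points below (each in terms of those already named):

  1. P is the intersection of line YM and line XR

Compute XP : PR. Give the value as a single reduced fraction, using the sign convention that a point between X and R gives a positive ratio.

XP:PR = -1/4

Set Y = (0, 0), M = (1, 0), X = (0, 1), R = (-1, 4); any affine frame gives the same invariant.
1. P is the intersection of line YM and line XR ⇒ P = (1/3, 0)
P = X + t·(R−X) with t = -1/3, so XP:PR = t:(1−t) = -1/3:4/3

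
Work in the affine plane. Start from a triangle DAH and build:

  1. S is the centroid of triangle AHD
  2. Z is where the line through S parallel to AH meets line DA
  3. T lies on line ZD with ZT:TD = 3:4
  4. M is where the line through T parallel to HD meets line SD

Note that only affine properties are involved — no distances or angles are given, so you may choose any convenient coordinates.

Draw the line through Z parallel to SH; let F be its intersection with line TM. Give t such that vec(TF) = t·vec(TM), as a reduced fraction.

t = 3/2

Assign D = (0, 0), A = (1, 0), H = (0, 1) — the answer is frame-independent, so this choice is without loss of generality.
1. S is the centroid of triangle AHD ⇒ S = (1/3, 1/3)
2. Z is where the line through S parallel to AH meets line DA ⇒ Z = (2/3, 0)
3. T lies on line ZD with ZT:TD = 3:4 ⇒ T = (8/21, 0)
4. M is where the line through T parallel to HD meets line SD ⇒ M = (8/21, 8/21)
through Z parallel to SH: direction (-1/3, 2/3); meets TM at F = (8/21, 4/7)
F = T + t·(M−T) with t = 3/2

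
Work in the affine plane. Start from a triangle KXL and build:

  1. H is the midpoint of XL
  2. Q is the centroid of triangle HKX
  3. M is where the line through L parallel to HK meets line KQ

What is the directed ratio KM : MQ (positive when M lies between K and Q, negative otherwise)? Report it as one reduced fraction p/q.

Assign K = (0, 0), X = (1, 0), L = (0, 1) — the answer is frame-independent, so this choice is without loss of generality.
1. H is the midpoint of XL ⇒ H = (1/2, 1/2)
2. Q is the centroid of triangle HKX ⇒ Q = (1/2, 1/6)
3. M is where the line through L parallel to HK meets line KQ ⇒ M = (-3/2, -1/2)
M = K + t·(Q−K) with t = -3, so KM:MQ = t:(1−t) = -3:4

KM:MQ = -3/4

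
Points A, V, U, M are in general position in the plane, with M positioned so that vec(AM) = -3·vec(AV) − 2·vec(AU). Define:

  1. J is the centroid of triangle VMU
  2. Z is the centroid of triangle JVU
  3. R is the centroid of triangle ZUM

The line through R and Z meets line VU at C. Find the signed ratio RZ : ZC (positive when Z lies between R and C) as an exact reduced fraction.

Choose coordinates A = (0, 0), V = (1, 0), U = (0, 1), M = (-3, -2).
1. J is the centroid of triangle VMU ⇒ J = (-2/3, -1/3)
2. Z is the centroid of triangle JVU ⇒ Z = (1/9, 2/9)
3. R is the centroid of triangle ZUM ⇒ R = (-26/27, -7/27)
line RZ meets VU at C = (4/7, 3/7)
Z = R + t·(C−R) with t = 7/10, so RZ:ZC = 7/10:3/10

RZ:ZC = 7/3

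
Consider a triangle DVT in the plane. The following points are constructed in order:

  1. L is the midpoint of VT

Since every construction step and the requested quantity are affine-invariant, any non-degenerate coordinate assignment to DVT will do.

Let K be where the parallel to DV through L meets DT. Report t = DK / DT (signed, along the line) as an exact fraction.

t = 1/2

Assign D = (0, 0), V = (1, 0), T = (0, 1) — the answer is frame-independent, so this choice is without loss of generality.
1. L is the midpoint of VT ⇒ L = (1/2, 1/2)
through L parallel to DV: direction (1, 0); meets DT at K = (0, 1/2)
K = D + t·(T−D) with t = 1/2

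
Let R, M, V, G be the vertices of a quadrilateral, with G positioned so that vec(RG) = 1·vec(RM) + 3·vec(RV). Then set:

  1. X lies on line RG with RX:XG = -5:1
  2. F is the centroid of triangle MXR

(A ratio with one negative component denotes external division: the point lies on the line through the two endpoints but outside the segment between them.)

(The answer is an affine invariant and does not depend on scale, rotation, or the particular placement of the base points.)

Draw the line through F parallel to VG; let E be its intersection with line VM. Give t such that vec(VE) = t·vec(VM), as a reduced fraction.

t = 5/12

Work in coordinates with R = (0, 0), M = (1, 0), V = (0, 1), G = (1, 3).
1. X lies on line RG with RX:XG = -5:1 ⇒ X = (5/4, 15/4)
2. F is the centroid of triangle MXR ⇒ F = (3/4, 5/4)
through F parallel to VG: direction (1, 2); meets VM at E = (5/12, 7/12)
E = V + t·(M−V) with t = 5/12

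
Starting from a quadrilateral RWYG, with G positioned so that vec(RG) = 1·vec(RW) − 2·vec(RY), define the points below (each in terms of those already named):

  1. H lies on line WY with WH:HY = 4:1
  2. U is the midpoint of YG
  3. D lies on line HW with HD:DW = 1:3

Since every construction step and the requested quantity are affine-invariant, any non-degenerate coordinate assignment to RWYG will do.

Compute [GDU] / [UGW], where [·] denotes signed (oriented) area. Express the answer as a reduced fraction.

Set R = (0, 0), W = (1, 0), Y = (0, 1), G = (1, -2); any affine frame gives the same invariant.
1. H lies on line WY with WH:HY = 4:1 ⇒ H = (1/5, 4/5)
2. U is the midpoint of YG ⇒ U = (1/2, -1/2)
3. D lies on line HW with HD:DW = 1:3 ⇒ D = (2/5, 3/5)
2·[GDU] = 2/5, 2·[UGW] = 1
[GDU]:[UGW] = 2/5:1 = 2/5

[GDU]:[UGW] = 2/5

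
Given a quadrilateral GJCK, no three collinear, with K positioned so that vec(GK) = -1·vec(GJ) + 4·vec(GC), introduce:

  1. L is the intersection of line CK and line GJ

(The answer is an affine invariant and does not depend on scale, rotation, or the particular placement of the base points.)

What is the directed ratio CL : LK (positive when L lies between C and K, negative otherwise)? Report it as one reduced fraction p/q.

CL:LK = -1/4

Choose coordinates G = (0, 0), J = (1, 0), C = (0, 1), K = (-1, 4).
1. L is the intersection of line CK and line GJ ⇒ L = (1/3, 0)
L = C + t·(K−C) with t = -1/3, so CL:LK = t:(1−t) = -1/3:4/3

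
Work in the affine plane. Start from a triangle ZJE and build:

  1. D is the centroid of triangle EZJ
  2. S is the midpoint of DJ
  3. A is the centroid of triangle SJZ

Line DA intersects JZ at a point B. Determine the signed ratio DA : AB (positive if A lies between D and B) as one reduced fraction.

DA:AB = 5

Assign Z = (0, 0), J = (1, 0), E = (0, 1) — the answer is frame-independent, so this choice is without loss of generality.
1. D is the centroid of triangle EZJ ⇒ D = (1/3, 1/3)
2. S is the midpoint of DJ ⇒ S = (2/3, 1/6)
3. A is the centroid of triangle SJZ ⇒ A = (5/9, 1/18)
line DA meets JZ at B = (3/5, 0)
A = D + t·(B−D) with t = 5/6, so DA:AB = 5/6:1/6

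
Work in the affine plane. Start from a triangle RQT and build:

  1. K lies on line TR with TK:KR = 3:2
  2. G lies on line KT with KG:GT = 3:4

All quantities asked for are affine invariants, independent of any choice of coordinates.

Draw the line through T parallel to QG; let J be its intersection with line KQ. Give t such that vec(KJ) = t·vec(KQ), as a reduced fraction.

t = 7/3

Work in coordinates with R = (0, 0), Q = (1, 0), T = (0, 1).
1. K lies on line TR with TK:KR = 3:2 ⇒ K = (0, 2/5)
2. G lies on line KT with KG:GT = 3:4 ⇒ G = (0, 23/35)
through T parallel to QG: direction (-1, 23/35); meets KQ at J = (7/3, -8/15)
J = K + t·(Q−K) with t = 7/3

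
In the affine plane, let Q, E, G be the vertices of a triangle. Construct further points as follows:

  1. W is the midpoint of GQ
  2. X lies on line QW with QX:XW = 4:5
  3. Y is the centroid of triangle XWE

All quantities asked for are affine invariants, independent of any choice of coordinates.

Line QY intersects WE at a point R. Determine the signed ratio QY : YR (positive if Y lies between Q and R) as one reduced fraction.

QY:YR = 22/5

Work in coordinates with Q = (0, 0), E = (1, 0), G = (0, 1).
1. W is the midpoint of GQ ⇒ W = (0, 1/2)
2. X lies on line QW with QX:XW = 4:5 ⇒ X = (0, 2/9)
3. Y is the centroid of triangle XWE ⇒ Y = (1/3, 13/54)
line QY meets WE at R = (9/22, 13/44)
Y = Q + t·(R−Q) with t = 22/27, so QY:YR = 22/27:5/27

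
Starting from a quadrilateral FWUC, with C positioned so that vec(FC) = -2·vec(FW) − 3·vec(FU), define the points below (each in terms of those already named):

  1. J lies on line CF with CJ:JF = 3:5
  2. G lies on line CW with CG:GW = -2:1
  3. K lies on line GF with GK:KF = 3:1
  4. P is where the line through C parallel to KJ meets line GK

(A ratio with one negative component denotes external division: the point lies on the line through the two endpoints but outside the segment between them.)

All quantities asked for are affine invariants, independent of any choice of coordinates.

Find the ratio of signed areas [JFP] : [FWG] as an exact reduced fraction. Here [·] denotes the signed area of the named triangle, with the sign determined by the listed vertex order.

[JFP]:[FWG] = -1/2

Choose coordinates F = (0, 0), W = (1, 0), U = (0, 1), C = (-2, -3).
1. J lies on line CF with CJ:JF = 3:5 ⇒ J = (-5/4, -15/8)
2. G lies on line CW with CG:GW = -2:1 ⇒ G = (4, 3)
3. K lies on line GF with GK:KF = 3:1 ⇒ K = (1, 3/4)
4. P is where the line through C parallel to KJ meets line GK ⇒ P = (8/5, 6/5)
2·[JFP] = -3/2, 2·[FWG] = 3
[JFP]:[FWG] = -3/2:3 = -1/2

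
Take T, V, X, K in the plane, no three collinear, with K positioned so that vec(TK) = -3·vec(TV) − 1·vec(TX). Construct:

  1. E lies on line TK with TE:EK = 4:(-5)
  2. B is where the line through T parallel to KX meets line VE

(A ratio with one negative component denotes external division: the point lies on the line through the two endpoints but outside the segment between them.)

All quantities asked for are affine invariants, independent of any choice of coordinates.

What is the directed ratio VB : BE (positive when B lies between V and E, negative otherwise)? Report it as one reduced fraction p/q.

VB:BE = -1/6

Choose coordinates T = (0, 0), V = (1, 0), X = (0, 1), K = (-3, -1).
1. E lies on line TK with TE:EK = 4:(-5) ⇒ E = (12, 4)
2. B is where the line through T parallel to KX meets line VE ⇒ B = (-6/5, -4/5)
B = V + t·(E−V) with t = -1/5, so VB:BE = t:(1−t) = -1/5:6/5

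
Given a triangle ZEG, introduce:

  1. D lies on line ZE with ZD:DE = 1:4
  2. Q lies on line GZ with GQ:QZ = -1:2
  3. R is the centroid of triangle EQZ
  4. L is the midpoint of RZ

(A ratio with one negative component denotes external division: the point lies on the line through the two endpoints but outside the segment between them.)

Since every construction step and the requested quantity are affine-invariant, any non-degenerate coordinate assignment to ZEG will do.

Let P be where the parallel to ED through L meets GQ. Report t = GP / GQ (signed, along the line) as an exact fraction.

Choose coordinates Z = (0, 0), E = (1, 0), G = (0, 1).
1. D lies on line ZE with ZD:DE = 1:4 ⇒ D = (1/5, 0)
2. Q lies on line GZ with GQ:QZ = -1:2 ⇒ Q = (0, 2)
3. R is the centroid of triangle EQZ ⇒ R = (1/3, 2/3)
4. L is the midpoint of RZ ⇒ L = (1/6, 1/3)
through L parallel to ED: direction (-4/5, 0); meets GQ at P = (0, 1/3)
P = G + t·(Q−G) with t = -2/3

t = -2/3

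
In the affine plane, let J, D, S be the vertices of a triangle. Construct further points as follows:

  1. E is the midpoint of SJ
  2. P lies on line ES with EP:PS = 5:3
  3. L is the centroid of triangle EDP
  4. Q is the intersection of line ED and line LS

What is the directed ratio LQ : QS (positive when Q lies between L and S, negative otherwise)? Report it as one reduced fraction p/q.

Set J = (0, 0), D = (1, 0), S = (0, 1); any affine frame gives the same invariant.
1. E is the midpoint of SJ ⇒ E = (0, 1/2)
2. P lies on line ES with EP:PS = 5:3 ⇒ P = (0, 13/16)
3. L is the centroid of triangle EDP ⇒ L = (1/3, 7/16)
4. Q is the intersection of line ED and line LS ⇒ Q = (8/19, 11/38)
Q = L + t·(S−L) with t = -5/19, so LQ:QS = t:(1−t) = -5/19:24/19

LQ:QS = -5/24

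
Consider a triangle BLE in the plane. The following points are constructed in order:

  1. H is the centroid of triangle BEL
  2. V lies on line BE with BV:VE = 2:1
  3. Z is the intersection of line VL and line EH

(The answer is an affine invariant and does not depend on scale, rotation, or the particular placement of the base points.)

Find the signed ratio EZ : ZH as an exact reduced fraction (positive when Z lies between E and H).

EZ:ZH = 3

Assign B = (0, 0), L = (1, 0), E = (0, 1) — the answer is frame-independent, so this choice is without loss of generality.
1. H is the centroid of triangle BEL ⇒ H = (1/3, 1/3)
2. V lies on line BE with BV:VE = 2:1 ⇒ V = (0, 2/3)
3. Z is the intersection of line VL and line EH ⇒ Z = (1/4, 1/2)
Z = E + t·(H−E) with t = 3/4, so EZ:ZH = t:(1−t) = 3/4:1/4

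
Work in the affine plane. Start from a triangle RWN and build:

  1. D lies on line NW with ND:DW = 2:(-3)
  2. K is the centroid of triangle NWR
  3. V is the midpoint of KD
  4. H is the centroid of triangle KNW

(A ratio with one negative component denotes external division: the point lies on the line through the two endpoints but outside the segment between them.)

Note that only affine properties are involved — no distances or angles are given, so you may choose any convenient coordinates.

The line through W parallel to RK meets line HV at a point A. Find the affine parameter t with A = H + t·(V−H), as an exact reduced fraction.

t = -2/5

Work in coordinates with R = (0, 0), W = (1, 0), N = (0, 1).
1. D lies on line NW with ND:DW = 2:(-3) ⇒ D = (-2, 3)
2. K is the centroid of triangle NWR ⇒ K = (1/3, 1/3)
3. V is the midpoint of KD ⇒ V = (-5/6, 5/3)
4. H is the centroid of triangle KNW ⇒ H = (4/9, 4/9)
through W parallel to RK: direction (1/3, 1/3); meets HV at A = (43/45, -2/45)
A = H + t·(V−H) with t = -2/5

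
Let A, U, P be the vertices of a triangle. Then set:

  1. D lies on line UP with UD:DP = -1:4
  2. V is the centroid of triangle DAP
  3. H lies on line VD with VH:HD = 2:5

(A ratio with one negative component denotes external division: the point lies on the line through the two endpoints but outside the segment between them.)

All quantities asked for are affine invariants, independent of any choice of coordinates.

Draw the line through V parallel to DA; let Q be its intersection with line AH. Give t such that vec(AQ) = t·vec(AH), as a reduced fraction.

t = 7/5

Work in coordinates with A = (0, 0), U = (1, 0), P = (0, 1).
1. D lies on line UP with UD:DP = -1:4 ⇒ D = (4/3, -1/3)
2. V is the centroid of triangle DAP ⇒ V = (4/9, 2/9)
3. H lies on line VD with VH:HD = 2:5 ⇒ H = (44/63, 4/63)
through V parallel to DA: direction (-4/3, 1/3); meets AH at Q = (44/45, 4/45)
Q = A + t·(H−A) with t = 7/5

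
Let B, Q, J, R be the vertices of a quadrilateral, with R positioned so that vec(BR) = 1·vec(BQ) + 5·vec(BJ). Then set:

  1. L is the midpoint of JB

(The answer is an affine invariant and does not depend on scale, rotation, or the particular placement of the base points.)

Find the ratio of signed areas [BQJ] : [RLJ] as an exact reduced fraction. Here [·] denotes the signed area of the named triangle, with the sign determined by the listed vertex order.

[BQJ]:[RLJ] = -2

Choose coordinates B = (0, 0), Q = (1, 0), J = (0, 1), R = (1, 5).
1. L is the midpoint of JB ⇒ L = (0, 1/2)
2·[BQJ] = 1, 2·[RLJ] = -1/2
[BQJ]:[RLJ] = 1:-1/2 = -2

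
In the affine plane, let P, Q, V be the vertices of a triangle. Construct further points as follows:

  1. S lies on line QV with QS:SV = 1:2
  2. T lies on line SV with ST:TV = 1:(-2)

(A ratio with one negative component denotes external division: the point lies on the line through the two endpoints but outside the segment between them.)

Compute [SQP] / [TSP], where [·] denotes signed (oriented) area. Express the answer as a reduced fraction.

[SQP]:[TSP] = -1/2

Set P = (0, 0), Q = (1, 0), V = (0, 1); any affine frame gives the same invariant.
1. S lies on line QV with QS:SV = 1:2 ⇒ S = (2/3, 1/3)
2. T lies on line SV with ST:TV = 1:(-2) ⇒ T = (4/3, -1/3)
2·[SQP] = -1/3, 2·[TSP] = 2/3
[SQP]:[TSP] = -1/3:2/3 = -1/2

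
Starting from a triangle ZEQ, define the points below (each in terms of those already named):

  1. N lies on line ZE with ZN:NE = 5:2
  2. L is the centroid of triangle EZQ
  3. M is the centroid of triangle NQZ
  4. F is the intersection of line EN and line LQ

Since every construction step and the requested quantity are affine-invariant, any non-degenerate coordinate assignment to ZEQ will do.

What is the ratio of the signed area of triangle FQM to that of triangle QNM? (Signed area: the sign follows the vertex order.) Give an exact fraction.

[FQM]:[QNM] = -2/5

Choose coordinates Z = (0, 0), E = (1, 0), Q = (0, 1).
1. N lies on line ZE with ZN:NE = 5:2 ⇒ N = (5/7, 0)
2. L is the centroid of triangle EZQ ⇒ L = (1/3, 1/3)
3. M is the centroid of triangle NQZ ⇒ M = (5/21, 1/3)
4. F is the intersection of line EN and line LQ ⇒ F = (1/2, 0)
2·[FQM] = 2/21, 2·[QNM] = -5/21
[FQM]:[QNM] = 2/21:-5/21 = -2/5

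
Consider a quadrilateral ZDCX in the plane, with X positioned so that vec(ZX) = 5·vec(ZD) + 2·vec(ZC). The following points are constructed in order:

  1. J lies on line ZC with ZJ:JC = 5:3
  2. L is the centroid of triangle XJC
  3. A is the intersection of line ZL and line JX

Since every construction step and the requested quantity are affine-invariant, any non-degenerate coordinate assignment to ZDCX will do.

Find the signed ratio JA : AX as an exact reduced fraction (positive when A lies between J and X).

JA:AX = 5/13

Choose coordinates Z = (0, 0), D = (1, 0), C = (0, 1), X = (5, 2).
1. J lies on line ZC with ZJ:JC = 5:3 ⇒ J = (0, 5/8)
2. L is the centroid of triangle XJC ⇒ L = (5/3, 29/24)
3. A is the intersection of line ZL and line JX ⇒ A = (25/18, 145/144)
A = J + t·(X−J) with t = 5/18, so JA:AX = t:(1−t) = 5/18:13/18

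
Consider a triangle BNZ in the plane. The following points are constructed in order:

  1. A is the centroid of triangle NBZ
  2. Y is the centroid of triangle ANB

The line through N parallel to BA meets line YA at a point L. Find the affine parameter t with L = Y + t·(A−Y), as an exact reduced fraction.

Assign B = (0, 0), N = (1, 0), Z = (0, 1) — the answer is frame-independent, so this choice is without loss of generality.
1. A is the centroid of triangle NBZ ⇒ A = (1/3, 1/3)
2. Y is the centroid of triangle ANB ⇒ Y = (4/9, 1/9)
through N parallel to BA: direction (1/3, 1/3); meets YA at L = (2/3, -1/3)
L = Y + t·(A−Y) with t = -2

t = -2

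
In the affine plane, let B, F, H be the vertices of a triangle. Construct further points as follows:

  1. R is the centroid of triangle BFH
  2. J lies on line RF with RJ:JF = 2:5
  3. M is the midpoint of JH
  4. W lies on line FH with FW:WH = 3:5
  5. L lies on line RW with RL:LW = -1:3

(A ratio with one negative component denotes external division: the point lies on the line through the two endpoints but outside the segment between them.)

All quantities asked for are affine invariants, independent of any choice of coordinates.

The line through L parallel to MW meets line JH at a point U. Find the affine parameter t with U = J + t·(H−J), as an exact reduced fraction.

Choose coordinates B = (0, 0), F = (1, 0), H = (0, 1).
1. R is the centroid of triangle BFH ⇒ R = (1/3, 1/3)
2. J lies on line RF with RJ:JF = 2:5 ⇒ J = (11/21, 5/21)
3. M is the midpoint of JH ⇒ M = (11/42, 13/21)
4. W lies on line FH with FW:WH = 3:5 ⇒ W = (5/8, 3/8)
5. L lies on line RW with RL:LW = -1:3 ⇒ L = (3/16, 5/16)
through L parallel to MW: direction (61/168, -41/168); meets JH at U = (1507/2100, -23/525)
U = J + t·(H−J) with t = -37/100

t = -37/100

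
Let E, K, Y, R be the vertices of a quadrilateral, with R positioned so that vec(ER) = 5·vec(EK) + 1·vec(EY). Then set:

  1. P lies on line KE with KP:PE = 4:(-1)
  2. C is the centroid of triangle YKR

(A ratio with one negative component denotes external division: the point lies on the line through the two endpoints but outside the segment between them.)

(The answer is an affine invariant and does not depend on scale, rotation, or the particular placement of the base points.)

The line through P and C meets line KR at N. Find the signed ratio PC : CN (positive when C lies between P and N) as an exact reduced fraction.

PC:CN = -1/5

Choose coordinates E = (0, 0), K = (1, 0), Y = (0, 1), R = (5, 1).
1. P lies on line KE with KP:PE = 4:(-1) ⇒ P = (-1/3, 0)
2. C is the centroid of triangle YKR ⇒ C = (2, 2/3)
line PC meets KR at N = (-29/3, -8/3)
C = P + t·(N−P) with t = -1/4, so PC:CN = -1/4:5/4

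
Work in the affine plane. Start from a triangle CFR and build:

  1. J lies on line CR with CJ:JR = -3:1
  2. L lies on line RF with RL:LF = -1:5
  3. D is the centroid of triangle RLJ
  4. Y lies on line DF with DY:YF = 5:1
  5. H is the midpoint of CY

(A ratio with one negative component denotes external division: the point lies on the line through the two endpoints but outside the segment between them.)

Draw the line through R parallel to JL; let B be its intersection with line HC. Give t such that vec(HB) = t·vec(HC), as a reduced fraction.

t = 47/11

Set C = (0, 0), F = (1, 0), R = (0, 1); any affine frame gives the same invariant.
1. J lies on line CR with CJ:JR = -3:1 ⇒ J = (0, 3/2)
2. L lies on line RF with RL:LF = -1:5 ⇒ L = (-1/4, 5/4)
3. D is the centroid of triangle RLJ ⇒ D = (-1/12, 5/4)
4. Y lies on line DF with DY:YF = 5:1 ⇒ Y = (59/72, 5/24)
5. H is the midpoint of CY ⇒ H = (59/144, 5/48)
through R parallel to JL: direction (-1/4, -1/4); meets HC at B = (-59/44, -15/44)
B = H + t·(C−H) with t = 47/11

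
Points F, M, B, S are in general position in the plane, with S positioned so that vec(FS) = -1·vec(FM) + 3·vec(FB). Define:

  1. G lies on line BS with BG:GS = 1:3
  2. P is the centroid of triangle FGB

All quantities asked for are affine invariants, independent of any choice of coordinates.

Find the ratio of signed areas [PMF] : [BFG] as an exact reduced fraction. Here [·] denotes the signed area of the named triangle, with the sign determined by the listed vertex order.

[PMF]:[BFG] = 10/3

Work in coordinates with F = (0, 0), M = (1, 0), B = (0, 1), S = (-1, 3).
1. G lies on line BS with BG:GS = 1:3 ⇒ G = (-1/4, 3/2)
2. P is the centroid of triangle FGB ⇒ P = (-1/12, 5/6)
2·[PMF] = -5/6, 2·[BFG] = -1/4
[PMF]:[BFG] = -5/6:-1/4 = 10/3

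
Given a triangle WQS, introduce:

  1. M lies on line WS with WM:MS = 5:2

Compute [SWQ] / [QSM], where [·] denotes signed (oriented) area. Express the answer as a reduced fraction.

[SWQ]:[QSM] = 7/2

Work in coordinates with W = (0, 0), Q = (1, 0), S = (0, 1).
1. M lies on line WS with WM:MS = 5:2 ⇒ M = (0, 5/7)
2·[SWQ] = 1, 2·[QSM] = 2/7
[SWQ]:[QSM] = 1:2/7 = 7/2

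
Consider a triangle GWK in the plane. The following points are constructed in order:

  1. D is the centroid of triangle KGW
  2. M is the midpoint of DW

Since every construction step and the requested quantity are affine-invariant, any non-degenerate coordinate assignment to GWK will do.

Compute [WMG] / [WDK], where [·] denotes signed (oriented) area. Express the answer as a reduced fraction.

[WMG]:[WDK] = -1/2

Choose coordinates G = (0, 0), W = (1, 0), K = (0, 1).
1. D is the centroid of triangle KGW ⇒ D = (1/3, 1/3)
2. M is the midpoint of DW ⇒ M = (2/3, 1/6)
2·[WMG] = 1/6, 2·[WDK] = -1/3
[WMG]:[WDK] = 1/6:-1/3 = -1/2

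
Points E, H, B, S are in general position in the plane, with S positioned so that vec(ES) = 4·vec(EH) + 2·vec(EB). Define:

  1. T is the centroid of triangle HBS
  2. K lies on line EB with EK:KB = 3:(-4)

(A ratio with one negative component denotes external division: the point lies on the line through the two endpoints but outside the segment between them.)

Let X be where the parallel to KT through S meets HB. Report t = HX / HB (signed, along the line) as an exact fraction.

Set E = (0, 0), H = (1, 0), B = (0, 1), S = (4, 2); any affine frame gives the same invariant.
1. T is the centroid of triangle HBS ⇒ T = (5/3, 1)
2. K lies on line EB with EK:KB = 3:(-4) ⇒ K = (0, -3)
through S parallel to KT: direction (5/3, 4); meets HB at X = (43/17, -26/17)
X = H + t·(B−H) with t = -26/17

t = -26/17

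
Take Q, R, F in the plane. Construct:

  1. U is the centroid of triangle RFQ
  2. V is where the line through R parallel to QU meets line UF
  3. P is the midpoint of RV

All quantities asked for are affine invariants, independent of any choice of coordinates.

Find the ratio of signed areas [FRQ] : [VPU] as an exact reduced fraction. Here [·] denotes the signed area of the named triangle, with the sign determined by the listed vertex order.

Work in coordinates with Q = (0, 0), R = (1, 0), F = (0, 1).
1. U is the centroid of triangle RFQ ⇒ U = (1/3, 1/3)
2. V is where the line through R parallel to QU meets line UF ⇒ V = (2/3, -1/3)
3. P is the midpoint of RV ⇒ P = (5/6, -1/6)
2·[FRQ] = -1, 2·[VPU] = 1/6
[FRQ]:[VPU] = -1:1/6 = -6

[FRQ]:[VPU] = -6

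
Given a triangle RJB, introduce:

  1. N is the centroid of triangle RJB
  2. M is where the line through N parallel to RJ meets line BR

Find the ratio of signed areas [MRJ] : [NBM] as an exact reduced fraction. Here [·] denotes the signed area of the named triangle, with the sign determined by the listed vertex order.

Set R = (0, 0), J = (1, 0), B = (0, 1); any affine frame gives the same invariant.
1. N is the centroid of triangle RJB ⇒ N = (1/3, 1/3)
2. M is where the line through N parallel to RJ meets line BR ⇒ M = (0, 1/3)
2·[MRJ] = 1/3, 2·[NBM] = 2/9
[MRJ]:[NBM] = 1/3:2/9 = 3/2

[MRJ]:[NBM] = 3/2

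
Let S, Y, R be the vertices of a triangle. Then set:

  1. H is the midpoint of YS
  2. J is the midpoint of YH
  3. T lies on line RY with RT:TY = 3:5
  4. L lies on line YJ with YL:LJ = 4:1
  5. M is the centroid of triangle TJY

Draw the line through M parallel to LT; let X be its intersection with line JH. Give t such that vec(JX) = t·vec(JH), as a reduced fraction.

t = -2/5

Assign S = (0, 0), Y = (1, 0), R = (0, 1) — the answer is frame-independent, so this choice is without loss of generality.
1. H is the midpoint of YS ⇒ H = (1/2, 0)
2. J is the midpoint of YH ⇒ J = (3/4, 0)
3. T lies on line RY with RT:TY = 3:5 ⇒ T = (3/8, 5/8)
4. L lies on line YJ with YL:LJ = 4:1 ⇒ L = (4/5, 0)
5. M is the centroid of triangle TJY ⇒ M = (17/24, 5/24)
through M parallel to LT: direction (-17/40, 5/8); meets JH at X = (17/20, 0)
X = J + t·(H−J) with t = -2/5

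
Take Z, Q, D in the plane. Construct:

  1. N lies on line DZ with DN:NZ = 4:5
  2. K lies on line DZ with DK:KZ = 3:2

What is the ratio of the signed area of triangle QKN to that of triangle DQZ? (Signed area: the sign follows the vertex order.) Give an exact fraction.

Work in coordinates with Z = (0, 0), Q = (1, 0), D = (0, 1).
1. N lies on line DZ with DN:NZ = 4:5 ⇒ N = (0, 5/9)
2. K lies on line DZ with DK:KZ = 3:2 ⇒ K = (0, 2/5)
2·[QKN] = -7/45, 2·[DQZ] = -1
[QKN]:[DQZ] = -7/45:-1 = 7/45

[QKN]:[DQZ] = 7/45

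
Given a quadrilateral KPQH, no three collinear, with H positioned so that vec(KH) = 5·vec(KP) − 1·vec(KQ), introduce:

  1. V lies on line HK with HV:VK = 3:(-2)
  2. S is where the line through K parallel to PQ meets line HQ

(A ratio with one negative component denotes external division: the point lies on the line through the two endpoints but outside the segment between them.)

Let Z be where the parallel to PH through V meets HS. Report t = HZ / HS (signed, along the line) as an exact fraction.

Set K = (0, 0), P = (1, 0), Q = (0, 1), H = (5, -1); any affine frame gives the same invariant.
1. V lies on line HK with HV:VK = 3:(-2) ⇒ V = (-10, 2)
2. S is where the line through K parallel to PQ meets line HQ ⇒ S = (-5/3, 5/3)
through V parallel to PH: direction (4, -1); meets HS at Z = (10, -3)
Z = H + t·(S−H) with t = -3/4

t = -3/4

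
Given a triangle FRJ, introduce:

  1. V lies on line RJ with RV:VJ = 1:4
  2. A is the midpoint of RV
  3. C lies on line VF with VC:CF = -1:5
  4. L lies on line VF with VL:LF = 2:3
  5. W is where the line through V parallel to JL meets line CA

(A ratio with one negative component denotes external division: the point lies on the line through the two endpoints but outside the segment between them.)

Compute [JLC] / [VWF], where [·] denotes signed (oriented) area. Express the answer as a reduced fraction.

[JLC]:[VWF] = -104/25

Choose coordinates F = (0, 0), R = (1, 0), J = (0, 1).
1. V lies on line RJ with RV:VJ = 1:4 ⇒ V = (4/5, 1/5)
2. A is the midpoint of RV ⇒ A = (9/10, 1/10)
3. C lies on line VF with VC:CF = -1:5 ⇒ C = (1, 1/4)
4. L lies on line VF with VL:LF = 2:3 ⇒ L = (12/25, 3/25)
5. W is where the line through V parallel to JL meets line CA ⇒ W = (7/8, 1/16)
2·[JLC] = 13/25, 2·[VWF] = -1/8
[JLC]:[VWF] = 13/25:-1/8 = -104/25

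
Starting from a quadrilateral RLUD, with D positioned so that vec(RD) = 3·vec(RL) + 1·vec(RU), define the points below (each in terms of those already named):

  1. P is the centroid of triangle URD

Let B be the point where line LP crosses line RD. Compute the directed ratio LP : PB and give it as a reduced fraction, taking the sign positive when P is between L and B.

LP:PB = -2

Choose coordinates R = (0, 0), L = (1, 0), U = (0, 1), D = (3, 1).
1. P is the centroid of triangle URD ⇒ P = (1, 2/3)
line LP meets RD at B = (1, 1/3)
P = L + t·(B−L) with t = 2, so LP:PB = 2:-1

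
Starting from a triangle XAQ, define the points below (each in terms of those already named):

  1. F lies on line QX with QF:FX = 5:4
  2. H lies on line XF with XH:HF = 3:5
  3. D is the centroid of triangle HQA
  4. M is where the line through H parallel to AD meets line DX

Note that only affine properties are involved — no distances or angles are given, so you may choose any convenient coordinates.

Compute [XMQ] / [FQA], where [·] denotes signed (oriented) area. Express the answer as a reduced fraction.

Assign X = (0, 0), A = (1, 0), Q = (0, 1) — the answer is frame-independent, so this choice is without loss of generality.
1. F lies on line QX with QF:FX = 5:4 ⇒ F = (0, 4/9)
2. H lies on line XF with XH:HF = 3:5 ⇒ H = (0, 1/6)
3. D is the centroid of triangle HQA ⇒ D = (1/3, 7/18)
4. M is where the line through H parallel to AD meets line DX ⇒ M = (2/21, 1/9)
2·[XMQ] = 2/21, 2·[FQA] = -5/9
[XMQ]:[FQA] = 2/21:-5/9 = -6/35

[XMQ]:[FQA] = -6/35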